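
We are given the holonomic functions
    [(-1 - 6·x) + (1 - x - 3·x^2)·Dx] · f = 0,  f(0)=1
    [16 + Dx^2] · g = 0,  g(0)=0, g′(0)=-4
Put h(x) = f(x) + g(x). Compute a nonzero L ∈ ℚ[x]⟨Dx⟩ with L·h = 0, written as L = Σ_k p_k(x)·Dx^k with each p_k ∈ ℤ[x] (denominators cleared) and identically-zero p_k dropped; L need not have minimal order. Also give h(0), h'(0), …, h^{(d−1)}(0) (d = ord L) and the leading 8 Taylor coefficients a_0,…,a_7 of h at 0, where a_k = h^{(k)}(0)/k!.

f: a_k = 1, 1, 4, 7, 19, 40, 97, 217, …
g: a_k = 0, -4, 0, 32/3, 0, -128/15, 0, 1024/315, …
h₀=f+g: left-lcm gives L₀, ord ≤ 3.
L = (464 + 2816·x + 416·x^2 + 2112·x^3 + 5760·x^4 + 6912·x^5) + (-192 + 304·x + 672·x^2 - 1312·x^3 - 1008·x^4 + 3456·x^5 + 3456·x^6)·Dx + (29 + 176·x + 26·x^2 + 132·x^3 + 360·x^4 + 432·x^5)·Dx^2 + (-12 + 19·x + 42·x^2 - 82·x^3 - 63·x^4 + 216·x^5 + 216·x^6)·Dx^3  (order 3).
h: a_k = 1, -3, 4, 53/3, 19, 472/15, 97, 69379/315, …
ICs: h(0) = 1, h′(0) = -3, h′′(0) = 8.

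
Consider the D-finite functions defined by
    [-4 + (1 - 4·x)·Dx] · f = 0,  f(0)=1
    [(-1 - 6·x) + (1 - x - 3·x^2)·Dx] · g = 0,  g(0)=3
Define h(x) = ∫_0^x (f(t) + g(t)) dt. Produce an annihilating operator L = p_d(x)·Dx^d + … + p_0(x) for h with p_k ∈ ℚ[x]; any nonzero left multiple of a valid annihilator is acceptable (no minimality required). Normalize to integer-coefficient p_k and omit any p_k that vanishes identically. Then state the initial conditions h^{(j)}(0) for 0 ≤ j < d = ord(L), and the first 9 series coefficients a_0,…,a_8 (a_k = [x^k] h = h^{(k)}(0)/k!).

L = (-72·x + 72·x^2 - 96·x^3)·Dx + (8 - 6·x - 66·x^2 + 112·x^3 - 192·x^4)·Dx^2 + (-1 + 7·x - 15·x^2 + 10·x^3 + 20·x^4 - 48·x^5)·Dx^3  (order 3).
h: a_k = 0, 4, 7/2, 28/3, 85/4, 313/5, 572/3, 4387/7, 17035/8, …
ICs: h(0) = 0, h′(0) = 4, h′′(0) = 7.

f: a_k = 1, 4, 16, 64, 256, 1024, 4096, 16384, 65536, …
g: a_k = 3, 3, 12, 21, 57, 120, 291, 651, 1524, …
L₀ := lclm(L_f,L_g); ord L₀ ≤ 1+1.
Integrate: L := L₀·Dx.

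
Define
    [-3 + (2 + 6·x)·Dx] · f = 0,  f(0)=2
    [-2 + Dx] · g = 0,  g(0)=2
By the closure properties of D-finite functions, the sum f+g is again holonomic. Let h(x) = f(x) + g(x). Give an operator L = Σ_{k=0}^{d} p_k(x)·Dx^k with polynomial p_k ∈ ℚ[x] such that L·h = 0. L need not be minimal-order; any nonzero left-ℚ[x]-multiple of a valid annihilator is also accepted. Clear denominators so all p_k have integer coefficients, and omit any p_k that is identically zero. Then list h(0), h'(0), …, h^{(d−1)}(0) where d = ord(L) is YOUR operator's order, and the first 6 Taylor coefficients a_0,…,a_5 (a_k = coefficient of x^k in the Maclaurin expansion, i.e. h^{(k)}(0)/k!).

L = (42 + 72·x) + (-25 - 96·x - 144·x^2)·Dx + (2 + 30·x + 72·x^2)·Dx^2  (order 2).
h: a_k = 4, 7, 7/4, 145/24, -959/192, 26539/1920, …
ICs: h(0) = 4, h′(0) = 7.

f: a_k = 2, 3, -9/4, 27/8, -405/64, 1701/128, …
g: a_k = 2, 4, 4, 8/3, 4/3, 8/15, …
Weyl lclm of L_f,L_g ⇒ L₀ (ord ≤ 2).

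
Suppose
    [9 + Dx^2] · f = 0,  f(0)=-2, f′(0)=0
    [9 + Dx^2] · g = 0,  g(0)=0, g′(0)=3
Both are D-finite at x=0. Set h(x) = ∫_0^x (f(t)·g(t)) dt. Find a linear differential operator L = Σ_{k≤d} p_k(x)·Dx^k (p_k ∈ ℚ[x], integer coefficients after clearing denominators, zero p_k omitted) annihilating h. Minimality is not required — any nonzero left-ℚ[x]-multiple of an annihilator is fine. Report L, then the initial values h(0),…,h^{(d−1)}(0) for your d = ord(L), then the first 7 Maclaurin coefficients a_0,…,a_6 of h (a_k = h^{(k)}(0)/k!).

L = 36·Dx^2 + Dx^4  (order 4).
h: a_k = 0, 0, -3, 0, 9, 0, -54/5, …
ICs: h(0) = 0, h′(0) = 0, h′′(0) = -6, h′′′(0) = 0.

f: a_k = -2, 0, 9, 0, -27/4, 0, 81/40, …
g: a_k = 0, 3, 0, -9/2, 0, 81/40, 0, …
Product ⇒ symmetric product L₀, ord ≤ 4.
h=∫h₀ ⇒ L = L₀·Dx.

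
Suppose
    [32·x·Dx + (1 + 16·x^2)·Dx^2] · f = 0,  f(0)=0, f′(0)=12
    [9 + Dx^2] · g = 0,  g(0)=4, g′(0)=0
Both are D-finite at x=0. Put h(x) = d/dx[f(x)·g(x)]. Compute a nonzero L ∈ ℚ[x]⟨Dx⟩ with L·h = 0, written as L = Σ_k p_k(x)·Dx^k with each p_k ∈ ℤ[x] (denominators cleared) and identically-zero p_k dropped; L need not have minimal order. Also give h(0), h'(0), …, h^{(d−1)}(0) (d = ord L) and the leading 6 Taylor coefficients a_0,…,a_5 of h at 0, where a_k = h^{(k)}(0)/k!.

L = (2922993 + 113986656·x^2 + 3239661312·x^4 + 5952061440·x^6 + 4156489728·x^8 - 7644119040·x^10 + 110075314176·x^12) + (1760832·x + 128480256·x^3 + 1888911360·x^5 + 5308416000·x^7 + 15288238080·x^9 + 48922361856·x^11)·Dx + (341202 + 13887168·x^2 + 389230080·x^4 + 940474368·x^6 + 1603141632·x^8 + 3737124864·x^10 + 24461180928·x^12)·Dx^2 + (195648·x + 14275584·x^3 + 209879040·x^5 + 589824000·x^7 + 1698693120·x^9 + 5435817984·x^11)·Dx^3 + (1825 + 135776·x^2 + 3251968·x^4 + 31014912·x^6 + 126812160·x^8 + 509607936·x^10 + 1358954496·x^12)·Dx^4  (order 4).
h: a_k = 48, 0, -1416, 0, 18858, 0, …
ICs: h(0) = 48, h′(0) = 0, h′′(0) = -2832, h′′′(0) = 0.

f: a_k = 0, 12, 0, -64, 0, 3072/5, …
g: a_k = 4, 0, -18, 0, 27/2, 0, …
Sym-product of L_f,L_g gives L₀ (≤ ord 4).
Derive L from L₀ (diff closure).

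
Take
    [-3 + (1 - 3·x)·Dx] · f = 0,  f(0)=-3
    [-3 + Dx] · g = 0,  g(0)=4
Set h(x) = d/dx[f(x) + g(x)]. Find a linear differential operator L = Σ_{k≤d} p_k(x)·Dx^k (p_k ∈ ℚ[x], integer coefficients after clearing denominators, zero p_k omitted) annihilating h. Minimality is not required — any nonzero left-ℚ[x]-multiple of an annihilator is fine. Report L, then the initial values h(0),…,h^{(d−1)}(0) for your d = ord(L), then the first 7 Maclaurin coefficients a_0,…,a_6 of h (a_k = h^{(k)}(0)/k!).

L = (36 + 54·x) + (-15 - 18·x + 27·x^2)·Dx + (1 - 9·x^2)·Dx^2  (order 2).
h: a_k = 3, -18, -189, -918, -7209/2, -130977/10, -918297/20, …
ICs: h(0) = 3, h′(0) = -18.

f: a_k = -3, -9, -27, -81, -243, -729, -2187, …
g: a_k = 4, 12, 18, 18, 27/2, 81/10, 81/20, …
Weyl lclm of L_f,L_g ⇒ L₀ (ord ≤ 2).
Differentiate: ansatz ord ≤ ord L₀ ⇒ L.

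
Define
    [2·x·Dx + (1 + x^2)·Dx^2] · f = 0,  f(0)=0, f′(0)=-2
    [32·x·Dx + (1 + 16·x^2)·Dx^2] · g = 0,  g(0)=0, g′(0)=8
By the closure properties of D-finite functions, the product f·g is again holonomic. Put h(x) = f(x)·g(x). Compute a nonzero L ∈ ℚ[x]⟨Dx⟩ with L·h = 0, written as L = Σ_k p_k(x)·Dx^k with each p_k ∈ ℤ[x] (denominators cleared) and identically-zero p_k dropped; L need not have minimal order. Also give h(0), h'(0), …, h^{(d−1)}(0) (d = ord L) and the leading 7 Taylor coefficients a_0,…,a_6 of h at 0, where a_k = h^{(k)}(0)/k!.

f: a_k = 0, -2, 0, 2/3, 0, -2/5, 0, …
g: a_k = 0, 8, 0, -128/3, 0, 2048/5, 0, …
h₀=f·g: eliminate ⇒ L₀, order ≤ 2·2.
L = (-384·x - 10880·x^3 - 16384·x^5 + 34816·x^7 + 98304·x^9)·Dx + (-68 - 3916·x^2 - 19584·x^4 - 14336·x^6 + 121856·x^8 + 147456·x^10)·Dx^2 + (-136·x - 2632·x^3 - 6528·x^5 + 16448·x^7 + 69632·x^9 + 49152·x^11)·Dx^3 + (-1 - 34·x^2 - 305·x^4 + 4880·x^8 + 8704·x^10 + 4096·x^12)·Dx^4  (order 4).
h: a_k = 0, 0, -16, 0, 272/3, 0, -38288/45, …
ICs: h(0) = 0, h′(0) = 0, h′′(0) = -32, h′′′(0) = 0.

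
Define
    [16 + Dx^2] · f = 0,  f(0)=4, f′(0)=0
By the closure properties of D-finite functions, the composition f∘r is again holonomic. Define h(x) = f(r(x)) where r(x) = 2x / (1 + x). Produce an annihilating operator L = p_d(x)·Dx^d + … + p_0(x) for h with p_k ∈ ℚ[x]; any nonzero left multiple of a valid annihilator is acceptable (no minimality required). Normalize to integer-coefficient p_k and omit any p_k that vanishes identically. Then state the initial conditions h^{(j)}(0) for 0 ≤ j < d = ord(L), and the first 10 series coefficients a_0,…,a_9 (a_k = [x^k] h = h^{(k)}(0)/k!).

f: a_k = 4, 0, -32, 0, 128/3, 0, -1024/45, 0, 2048/315, 0, …
Change of var in L_f (x↦r) gives L₀.
L = 64 + (2 + 6·x + 6·x^2 + 2·x^3)·Dx + (1 + 4·x + 6·x^2 + 4·x^3 + x^4)·Dx^2  (order 2).
h: a_k = 4, 0, -128, 256, 896/3, -6656/3, 212864/45, -20736/5, -1865344/315, 9776128/315, …
ICs: h(0) = 4, h′(0) = 0.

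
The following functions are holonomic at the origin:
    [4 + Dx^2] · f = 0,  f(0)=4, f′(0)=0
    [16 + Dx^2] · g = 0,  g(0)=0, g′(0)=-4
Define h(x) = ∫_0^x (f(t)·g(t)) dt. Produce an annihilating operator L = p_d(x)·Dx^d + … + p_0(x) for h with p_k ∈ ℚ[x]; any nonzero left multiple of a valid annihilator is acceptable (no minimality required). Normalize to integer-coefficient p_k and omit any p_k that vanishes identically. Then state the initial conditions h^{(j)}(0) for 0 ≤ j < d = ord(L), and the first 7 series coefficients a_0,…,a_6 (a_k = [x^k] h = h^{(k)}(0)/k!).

L = 144·Dx + 40·Dx^3 + Dx^5  (order 5).
h: a_k = 0, 0, -8, 0, 56/3, 0, -976/45, …
ICs: h(0) = 0, h′(0) = 0, h′′(0) = -16, h′′′(0) = 0, h′′′′(0) = 448.

f: a_k = 4, 0, -8, 0, 8/3, 0, -16/45, …
g: a_k = 0, -4, 0, 32/3, 0, -128/15, 0, …
Sym-product of L_f,L_g gives L₀ (≤ ord 4).
h=∫h₀ ⇒ L = L₀·Dx.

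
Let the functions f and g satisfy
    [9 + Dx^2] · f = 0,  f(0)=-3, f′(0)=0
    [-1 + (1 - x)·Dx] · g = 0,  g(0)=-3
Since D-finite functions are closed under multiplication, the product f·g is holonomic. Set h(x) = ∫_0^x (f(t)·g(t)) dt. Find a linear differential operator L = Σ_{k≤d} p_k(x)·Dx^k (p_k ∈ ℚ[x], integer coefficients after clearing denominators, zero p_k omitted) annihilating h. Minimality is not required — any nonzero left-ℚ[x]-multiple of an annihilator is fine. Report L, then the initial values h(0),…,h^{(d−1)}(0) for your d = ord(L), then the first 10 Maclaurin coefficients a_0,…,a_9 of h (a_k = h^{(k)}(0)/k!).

f: a_k = -3, 0, 27/2, 0, -81/8, 0, 243/80, 0, -2187/4480, 0, …
g: a_k = -3, -3, -3, -3, -3, -3, -3, -3, -3, -3, …
Product ⇒ symmetric product L₀, ord ≤ 2.
h=∫₀ˣh₀: take L = L₀·Dx.
L = (-9 + 9·x)·Dx + 2·Dx^2 + (-1 + x)·Dx^3  (order 3).
h: a_k = 0, 9, 9/2, -21/2, -63/8, -9/40, -3/16, -117/80, -819/640, -4367/4480, …
ICs: h(0) = 0, h′(0) = 9, h′′(0) = 9.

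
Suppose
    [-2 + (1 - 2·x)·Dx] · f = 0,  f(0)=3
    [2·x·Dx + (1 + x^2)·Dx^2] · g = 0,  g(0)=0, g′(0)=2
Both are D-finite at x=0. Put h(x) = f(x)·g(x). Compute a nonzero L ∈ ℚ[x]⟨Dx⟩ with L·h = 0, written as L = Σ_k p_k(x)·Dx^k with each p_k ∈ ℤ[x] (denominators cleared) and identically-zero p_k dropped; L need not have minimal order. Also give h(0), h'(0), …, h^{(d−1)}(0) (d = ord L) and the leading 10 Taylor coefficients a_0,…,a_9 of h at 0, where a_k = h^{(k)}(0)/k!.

L = 4·x + (4 - 2·x + 8·x^2)·Dx + (-1 + 2·x - x^2 + 2·x^3)·Dx^2  (order 2).
h: a_k = 0, 6, 12, 22, 44, 446/5, 892/5, 12458/35, 24916/35, 149566/105, …
ICs: h(0) = 0, h′(0) = 6.

f: a_k = 3, 6, 12, 24, 48, 96, 192, 384, 768, 1536, …
g: a_k = 0, 2, 0, -2/3, 0, 2/5, 0, -2/7, 0, 2/9, …
h₀=f·g: eliminate ⇒ L₀, order ≤ 1·2.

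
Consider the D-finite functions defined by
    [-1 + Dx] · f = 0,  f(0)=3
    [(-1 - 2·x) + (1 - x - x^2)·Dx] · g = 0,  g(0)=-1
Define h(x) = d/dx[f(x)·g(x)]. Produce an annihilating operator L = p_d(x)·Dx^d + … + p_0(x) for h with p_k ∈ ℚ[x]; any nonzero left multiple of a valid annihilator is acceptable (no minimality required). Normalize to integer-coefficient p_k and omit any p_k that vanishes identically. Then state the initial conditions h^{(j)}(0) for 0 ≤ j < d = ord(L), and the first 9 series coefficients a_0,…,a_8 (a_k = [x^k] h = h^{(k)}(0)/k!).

f: a_k = 3, 3, 3/2, 1/2, 1/8, 1/40, 1/240, 1/1680, 1/13440, …
g: a_k = -1, -1, -2, -3, -5, -8, -13, -21, -34, …
L₀ := L_f ⊗_s L_g (sym. prod.), ord ≤ 1.
h₀' ⇒ L via d/dx closure of L₀.
L = (7 + 6·x - x^2 - 2·x^3 + x^4) + (-2 + x + 4·x^2 - x^4)·Dx  (order 1).
h: a_k = -6, -21, -51, -221/2, -893/4, -17347/40, -98221/120, -2542969/1680, -2645039/960, …
ICs: h(0) = -6.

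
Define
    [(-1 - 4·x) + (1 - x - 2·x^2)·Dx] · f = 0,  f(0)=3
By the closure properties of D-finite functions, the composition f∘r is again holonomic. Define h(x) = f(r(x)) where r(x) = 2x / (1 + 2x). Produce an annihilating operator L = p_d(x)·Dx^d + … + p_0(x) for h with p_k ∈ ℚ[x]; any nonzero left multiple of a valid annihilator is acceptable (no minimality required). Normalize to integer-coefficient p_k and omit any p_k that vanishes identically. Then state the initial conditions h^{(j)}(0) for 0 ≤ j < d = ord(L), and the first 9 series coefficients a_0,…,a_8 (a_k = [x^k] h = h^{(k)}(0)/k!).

L = (2 + 20·x) + (-1 - 4·x + 4·x^2 + 16·x^3)·Dx  (order 1).
h: a_k = 3, 6, 24, 0, 192, -384, 2304, -7680, 33792, …
ICs: h(0) = 3.

f: a_k = 3, 3, 9, 15, 33, 63, 129, 255, 513, …
Substitute x→r, Dx→(1/r')Dx; clear ⇒ L₀.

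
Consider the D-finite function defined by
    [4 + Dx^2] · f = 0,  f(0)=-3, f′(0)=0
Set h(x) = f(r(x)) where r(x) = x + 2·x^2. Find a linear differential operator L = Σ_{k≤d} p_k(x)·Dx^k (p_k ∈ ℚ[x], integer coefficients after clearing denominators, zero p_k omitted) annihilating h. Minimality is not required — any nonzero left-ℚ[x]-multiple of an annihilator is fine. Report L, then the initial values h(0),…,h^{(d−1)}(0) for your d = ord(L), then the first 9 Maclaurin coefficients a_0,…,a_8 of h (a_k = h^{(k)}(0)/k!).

f: a_k = -3, 0, 6, 0, -2, 0, 4/15, 0, -2/105, …
Change of var in L_f (x↦r) gives L₀.
L = (4 + 48·x + 192·x^2 + 256·x^3) - 4·Dx + (1 + 4·x)·Dx^2  (order 2).
h: a_k = -3, 0, 6, 24, 22, -16, -716/15, -304/5, -1682/105, …
ICs: h(0) = -3, h′(0) = 0.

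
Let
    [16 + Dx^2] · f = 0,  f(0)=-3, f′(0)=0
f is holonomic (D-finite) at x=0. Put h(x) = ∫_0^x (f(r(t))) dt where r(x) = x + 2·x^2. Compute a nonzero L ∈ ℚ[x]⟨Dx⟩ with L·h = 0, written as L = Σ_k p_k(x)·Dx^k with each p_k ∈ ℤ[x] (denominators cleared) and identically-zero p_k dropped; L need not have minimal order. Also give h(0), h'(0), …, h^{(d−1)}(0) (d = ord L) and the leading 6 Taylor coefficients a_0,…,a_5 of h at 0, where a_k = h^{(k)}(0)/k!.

f: a_k = -3, 0, 24, 0, -32, 0, …
L₀ from L_f via x↦r, Dx↦r'^{-1}Dx.
Integrate: L := L₀·Dx.
L = (16 + 192·x + 768·x^2 + 1024·x^3)·Dx - 4·Dx^2 + (1 + 4·x)·Dx^3  (order 3).
h: a_k = 0, -3, 0, 8, 24, 64/5, …
ICs: h(0) = 0, h′(0) = -3, h′′(0) = 0.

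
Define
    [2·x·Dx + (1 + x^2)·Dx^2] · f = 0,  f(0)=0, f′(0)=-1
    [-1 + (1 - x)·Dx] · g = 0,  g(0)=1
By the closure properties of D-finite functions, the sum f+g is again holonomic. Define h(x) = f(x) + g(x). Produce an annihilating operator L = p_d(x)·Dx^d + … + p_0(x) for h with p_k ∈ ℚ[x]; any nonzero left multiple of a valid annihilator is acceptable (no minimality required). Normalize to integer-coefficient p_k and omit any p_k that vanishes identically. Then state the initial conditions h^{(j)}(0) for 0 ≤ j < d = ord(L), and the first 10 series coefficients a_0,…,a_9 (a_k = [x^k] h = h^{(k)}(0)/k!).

f: a_k = 0, -1, 0, 1/3, 0, -1/5, 0, 1/7, 0, -1/9, …
g: a_k = 1, 1, 1, 1, 1, 1, 1, 1, 1, 1, …
h₀=f+g: left-lcm gives L₀, ord ≤ 3.
L = (2 - 8·x - 6·x^2)·Dx + (-4 + 2·x - 4·x^2 - 6·x^3)·Dx^2 + (1 - x^4)·Dx^3  (order 3).
h: a_k = 1, 0, 1, 4/3, 1, 4/5, 1, 8/7, 1, 8/9, …
ICs: h(0) = 1, h′(0) = 0, h′′(0) = 2.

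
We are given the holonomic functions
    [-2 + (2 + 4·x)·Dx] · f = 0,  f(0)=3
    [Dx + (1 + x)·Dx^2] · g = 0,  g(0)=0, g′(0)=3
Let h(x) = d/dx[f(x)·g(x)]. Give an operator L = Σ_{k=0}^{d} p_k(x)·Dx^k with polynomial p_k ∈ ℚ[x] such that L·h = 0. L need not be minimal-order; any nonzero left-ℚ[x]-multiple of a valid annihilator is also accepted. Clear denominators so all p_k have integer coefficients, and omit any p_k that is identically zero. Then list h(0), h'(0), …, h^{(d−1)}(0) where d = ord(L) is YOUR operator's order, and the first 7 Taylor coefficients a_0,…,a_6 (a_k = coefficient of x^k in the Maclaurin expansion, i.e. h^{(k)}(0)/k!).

f: a_k = 3, 3, -3/2, 3/2, -15/8, 21/8, -63/16, …
g: a_k = 0, 3, -3/2, 1, -3/4, 3/5, -1/2, …
h₀=f·g: eliminate ⇒ L₀, order ≤ 1·2.
h=h₀': d/dx-closure on L₀ ⇒ L.
L = (1 + 4·x + x^2) + (7 + 27·x + 30·x^2 + 8·x^3)·Dx + (2 + 11·x + 21·x^2 + 16·x^3 + 4·x^4)·Dx^2  (order 2).
h: a_k = 9, 9, -18, 30, -393/8, 3267/40, -2781/20, …
ICs: h(0) = 9, h′(0) = 9.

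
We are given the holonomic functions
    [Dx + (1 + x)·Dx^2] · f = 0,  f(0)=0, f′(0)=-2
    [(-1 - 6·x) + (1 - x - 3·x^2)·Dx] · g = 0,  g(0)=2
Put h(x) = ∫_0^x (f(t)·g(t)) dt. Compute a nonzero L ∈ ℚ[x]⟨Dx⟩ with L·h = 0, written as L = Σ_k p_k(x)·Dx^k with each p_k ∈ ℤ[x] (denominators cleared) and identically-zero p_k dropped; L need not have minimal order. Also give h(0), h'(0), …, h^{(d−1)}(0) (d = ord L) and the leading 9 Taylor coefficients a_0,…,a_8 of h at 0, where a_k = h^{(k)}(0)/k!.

L = (7 + 12·x)·Dx + (1 + 15·x + 15·x^2)·Dx^2 + (-1 + 4·x^2 + 3·x^3)·Dx^3  (order 3).
h: a_k = 0, 0, -2, -2/3, -23/6, -61/15, -1007/90, -1912/105, -34591/840, …
ICs: h(0) = 0, h′(0) = 0, h′′(0) = -4.

f: a_k = 0, -2, 1, -2/3, 1/2, -2/5, 1/3, -2/7, 1/4, …
g: a_k = 2, 2, 8, 14, 38, 80, 194, 434, 1016, …
Sym-product of L_f,L_g gives L₀ (≤ ord 2).
∫: right-multiply L₀ by Dx.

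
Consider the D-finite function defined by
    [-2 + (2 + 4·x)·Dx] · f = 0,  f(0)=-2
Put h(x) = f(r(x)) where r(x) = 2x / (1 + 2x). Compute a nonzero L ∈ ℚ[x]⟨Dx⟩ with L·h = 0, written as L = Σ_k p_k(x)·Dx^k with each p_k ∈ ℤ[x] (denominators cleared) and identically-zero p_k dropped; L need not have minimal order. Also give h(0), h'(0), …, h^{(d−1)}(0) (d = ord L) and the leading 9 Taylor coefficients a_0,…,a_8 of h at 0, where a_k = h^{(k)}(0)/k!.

L = -2 + (1 + 8·x + 12·x^2)·Dx  (order 1).
h: a_k = -2, -4, 12, -40, 148, -600, 2616, -12048, 57780, …
ICs: h(0) = -2.

f: a_k = -2, -2, 1, -1, 5/4, -7/4, 21/8, -33/8, 429/64, …
Change of var in L_f (x↦r) gives L₀.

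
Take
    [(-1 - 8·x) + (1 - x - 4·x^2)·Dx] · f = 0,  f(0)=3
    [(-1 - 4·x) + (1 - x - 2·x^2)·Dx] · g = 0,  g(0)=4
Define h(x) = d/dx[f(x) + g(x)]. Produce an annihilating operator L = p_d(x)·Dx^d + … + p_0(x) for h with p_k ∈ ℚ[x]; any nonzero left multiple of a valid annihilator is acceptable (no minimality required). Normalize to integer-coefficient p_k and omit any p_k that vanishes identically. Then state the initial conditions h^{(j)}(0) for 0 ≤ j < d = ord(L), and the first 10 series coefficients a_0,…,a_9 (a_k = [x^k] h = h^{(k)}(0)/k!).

f: a_k = 3, 3, 15, 27, 87, 195, 543, 1323, 3495, 8787, …
g: a_k = 4, 4, 12, 20, 44, 84, 172, 340, 684, 1364, …
L₀ := lclm(L_f,L_g); ord L₀ ≤ 1+1.
Differentiate: ansatz ord ≤ ord L₀ ⇒ L.
L = (-6 - 336·x - 480·x^2 - 1824·x^3 - 3864·x^4 - 6528·x^5 + 2304·x^6) + (6 + 66·x + 156·x^2 + 168·x^3 + 162·x^4 - 3768·x^5 - 3456·x^6 + 1536·x^7)·Dx + (-1 + 2·x - 13·x^2 - 28·x^3 + 222·x^4 + 134·x^5 - 612·x^6 - 320·x^7 + 192·x^8)·Dx^2  (order 2).
h: a_k = 7, 54, 141, 524, 1395, 4290, 11641, 33432, 91359, 254990, …
ICs: h(0) = 7, h′(0) = 54.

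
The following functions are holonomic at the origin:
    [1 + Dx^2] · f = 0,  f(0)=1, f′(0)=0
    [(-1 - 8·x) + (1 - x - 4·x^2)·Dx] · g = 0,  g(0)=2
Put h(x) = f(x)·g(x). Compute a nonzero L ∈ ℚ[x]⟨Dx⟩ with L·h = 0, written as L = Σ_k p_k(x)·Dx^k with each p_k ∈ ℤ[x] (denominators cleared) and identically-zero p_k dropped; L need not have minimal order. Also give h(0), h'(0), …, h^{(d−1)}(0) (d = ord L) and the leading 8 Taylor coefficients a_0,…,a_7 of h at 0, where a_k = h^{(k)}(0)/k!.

f: a_k = 1, 0, -1/2, 0, 1/24, 0, -1/720, 0, …
g: a_k = 2, 2, 10, 18, 58, 130, 362, 882, …
Sym-product of L_f,L_g gives L₀ (≤ ord 2).
L = (7 + x + 4·x^2) + (2 + 16·x)·Dx + (-1 + x + 4·x^2)·Dx^2  (order 2).
h: a_k = 2, 2, 9, 17, 637/12, 1453/12, 120029/360, 294389/360, …
ICs: h(0) = 2, h′(0) = 2.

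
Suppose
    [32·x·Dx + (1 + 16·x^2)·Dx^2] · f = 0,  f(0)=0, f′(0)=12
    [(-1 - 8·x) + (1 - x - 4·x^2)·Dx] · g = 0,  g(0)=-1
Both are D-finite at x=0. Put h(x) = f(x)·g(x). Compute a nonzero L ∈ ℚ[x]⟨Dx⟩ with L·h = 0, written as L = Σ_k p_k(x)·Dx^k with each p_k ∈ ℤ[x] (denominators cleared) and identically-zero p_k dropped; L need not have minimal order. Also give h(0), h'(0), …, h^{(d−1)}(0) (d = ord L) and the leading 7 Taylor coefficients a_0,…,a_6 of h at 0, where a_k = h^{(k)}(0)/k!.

f: a_k = 0, 12, 0, -64, 0, 3072/5, 0, …
g: a_k = -1, -1, -5, -9, -29, -65, -181, …
L₀ := L_f ⊗_s L_g (sym. prod.), ord ≤ 2.
L = (8 + 32·x + 384·x^2) + (2 - 16·x + 64·x^2 + 384·x^3)·Dx + (-1 + x - 12·x^2 + 16·x^3 + 64·x^4)·Dx^2  (order 2).
h: a_k = 0, -12, -12, 4, -44, -3212/5, -4092/5, …
ICs: h(0) = 0, h′(0) = -12.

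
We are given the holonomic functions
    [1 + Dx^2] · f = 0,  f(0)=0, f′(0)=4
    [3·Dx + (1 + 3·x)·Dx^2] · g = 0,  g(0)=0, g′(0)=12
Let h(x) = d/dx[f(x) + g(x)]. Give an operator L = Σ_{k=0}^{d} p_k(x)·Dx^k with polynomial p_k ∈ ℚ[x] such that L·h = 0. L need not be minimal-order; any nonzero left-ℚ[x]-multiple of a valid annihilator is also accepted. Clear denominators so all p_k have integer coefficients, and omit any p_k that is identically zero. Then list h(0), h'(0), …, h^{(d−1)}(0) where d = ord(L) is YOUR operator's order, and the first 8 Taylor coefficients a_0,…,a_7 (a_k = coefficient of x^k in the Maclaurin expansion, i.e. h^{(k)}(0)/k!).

L = (165 + 18·x + 27·x^2) + (19 + 63·x + 27·x^2 + 27·x^3)·Dx + (165 + 18·x + 27·x^2)·Dx^2 + (19 + 63·x + 27·x^2 + 27·x^3)·Dx^3  (order 3).
h: a_k = 16, -36, 106, -324, 5833/6, -2916, 1574639/180, -26244, …
ICs: h(0) = 16, h′(0) = -36, h′′(0) = 212.

f: a_k = 0, 4, 0, -2/3, 0, 1/30, 0, -1/1260, …
g: a_k = 0, 12, -18, 36, -81, 972/5, -486, 8748/7, …
Weyl lclm of L_f,L_g ⇒ L₀ (ord ≤ 4).
h=h₀': d/dx-closure on L₀ ⇒ L.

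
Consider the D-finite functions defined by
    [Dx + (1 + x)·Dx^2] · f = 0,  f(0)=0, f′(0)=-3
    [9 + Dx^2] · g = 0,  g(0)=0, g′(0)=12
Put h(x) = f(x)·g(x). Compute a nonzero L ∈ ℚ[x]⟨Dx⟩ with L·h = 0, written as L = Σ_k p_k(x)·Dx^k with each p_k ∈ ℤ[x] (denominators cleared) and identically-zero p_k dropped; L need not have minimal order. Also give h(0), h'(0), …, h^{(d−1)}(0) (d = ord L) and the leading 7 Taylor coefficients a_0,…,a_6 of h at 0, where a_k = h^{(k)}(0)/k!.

f: a_k = 0, -3, 3/2, -1, 3/4, -3/5, 1/2, …
g: a_k = 0, 12, 0, -18, 0, 81/10, 0, …
Sym-product of L_f,L_g gives L₀ (≤ ord 4).
L = (2493 + 10854·x + 17091·x^2 + 11664·x^3 + 2916·x^4) + (612 + 1908·x + 1944·x^2 + 648·x^3)·Dx + (592 + 2484·x + 3834·x^2 + 2592·x^3 + 648·x^4)·Dx^2 + (68 + 212·x + 216·x^2 + 72·x^3)·Dx^3 + (35 + 142·x + 215·x^2 + 144·x^3 + 36·x^4)·Dx^4  (order 4).
h: a_k = 0, 0, -36, 18, 42, -18, -27/2, …
ICs: h(0) = 0, h′(0) = 0, h′′(0) = -72, h′′′(0) = 108.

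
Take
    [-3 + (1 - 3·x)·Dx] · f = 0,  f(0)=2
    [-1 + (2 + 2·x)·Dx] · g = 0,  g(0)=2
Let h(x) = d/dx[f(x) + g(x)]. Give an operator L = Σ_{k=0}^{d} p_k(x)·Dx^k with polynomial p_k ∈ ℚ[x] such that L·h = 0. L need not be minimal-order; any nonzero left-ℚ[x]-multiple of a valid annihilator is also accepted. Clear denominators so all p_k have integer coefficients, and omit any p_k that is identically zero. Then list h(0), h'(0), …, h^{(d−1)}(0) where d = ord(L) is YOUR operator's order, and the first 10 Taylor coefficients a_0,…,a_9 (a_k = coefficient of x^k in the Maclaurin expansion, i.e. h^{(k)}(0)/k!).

f: a_k = 2, 6, 18, 54, 162, 486, 1458, 4374, 13122, 39366, …
g: a_k = 2, 1, -1/4, 1/8, -5/64, 7/128, -21/512, 33/1024, -429/16384, 715/32768, …
h₀=f+g: left-lcm gives L₀, ord ≤ 2.
Differentiate: ansatz ord ≤ ord L₀ ⇒ L.
L = (-126 - 54·x) + (-213 - 450·x - 189·x^2)·Dx + (26 - 34·x - 114·x^2 - 54·x^3)·Dx^2  (order 2).
h: a_k = 7, 71/2, 1299/8, 10363/16, 311075/128, 2239425/256, 31353063/1024, 214990419/2048, 11609512227/32768, 77396693125/65536, …
ICs: h(0) = 7, h′(0) = 71/2.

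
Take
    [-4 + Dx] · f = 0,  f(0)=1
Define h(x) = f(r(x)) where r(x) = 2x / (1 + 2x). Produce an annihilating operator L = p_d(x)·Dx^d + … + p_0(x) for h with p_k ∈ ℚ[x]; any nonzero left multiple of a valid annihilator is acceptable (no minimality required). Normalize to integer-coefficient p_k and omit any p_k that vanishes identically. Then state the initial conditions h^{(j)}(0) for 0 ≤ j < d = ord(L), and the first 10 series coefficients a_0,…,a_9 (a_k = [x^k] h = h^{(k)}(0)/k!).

L = -8 + (1 + 4·x + 4·x^2)·Dx  (order 1).
h: a_k = 1, 8, 16, -32/3, -64/3, 896/15, -2816/45, -8704/315, 80896/315, -1697792/2835, …
ICs: h(0) = 1.

f: a_k = 1, 4, 8, 32/3, 32/3, 128/15, 256/45, 1024/315, 512/315, 2048/2835, …
Substitute x→r, Dx→(1/r')Dx; clear ⇒ L₀.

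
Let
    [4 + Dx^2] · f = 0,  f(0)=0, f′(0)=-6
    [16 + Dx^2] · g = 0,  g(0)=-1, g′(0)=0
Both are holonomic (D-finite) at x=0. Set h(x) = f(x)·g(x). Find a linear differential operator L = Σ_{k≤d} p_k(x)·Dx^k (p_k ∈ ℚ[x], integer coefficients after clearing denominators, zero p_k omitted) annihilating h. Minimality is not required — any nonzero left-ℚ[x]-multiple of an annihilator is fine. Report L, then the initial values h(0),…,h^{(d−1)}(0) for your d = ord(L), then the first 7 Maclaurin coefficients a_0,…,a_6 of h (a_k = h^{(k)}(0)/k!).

f: a_k = 0, -6, 0, 4, 0, -4/5, 0, …
g: a_k = -1, 0, 8, 0, -32/3, 0, 256/45, …
Sym-product of L_f,L_g gives L₀ (≤ ord 4).
L = 144 + 40·Dx^2 + Dx^4  (order 4).
h: a_k = 0, 6, 0, -52, 0, 484/5, 0, …
ICs: h(0) = 0, h′(0) = 6, h′′(0) = 0, h′′′(0) = -312.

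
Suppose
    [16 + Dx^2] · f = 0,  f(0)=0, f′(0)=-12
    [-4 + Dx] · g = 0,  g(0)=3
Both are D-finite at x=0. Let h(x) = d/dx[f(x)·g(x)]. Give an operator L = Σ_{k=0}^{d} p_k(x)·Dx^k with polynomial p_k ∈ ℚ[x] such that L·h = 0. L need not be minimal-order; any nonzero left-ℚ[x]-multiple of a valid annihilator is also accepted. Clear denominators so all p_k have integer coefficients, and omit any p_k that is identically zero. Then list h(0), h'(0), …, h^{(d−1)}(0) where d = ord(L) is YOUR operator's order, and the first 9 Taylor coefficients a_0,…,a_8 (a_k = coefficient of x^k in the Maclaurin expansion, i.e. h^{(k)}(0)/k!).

L = 32 - 8·Dx + Dx^2  (order 2).
h: a_k = -36, -288, -576, 0, 1536, 12288/5, 8192/5, 0, -32768/35, …
ICs: h(0) = -36, h′(0) = -288.

f: a_k = 0, -12, 0, 32, 0, -128/5, 0, 1024/105, 0, …
g: a_k = 3, 12, 24, 32, 32, 128/5, 256/15, 1024/105, 512/105, …
f·g: L₀ = L_f ⊗_s L_g, ord ≤ 2·1.
Derive L from L₀ (diff closure).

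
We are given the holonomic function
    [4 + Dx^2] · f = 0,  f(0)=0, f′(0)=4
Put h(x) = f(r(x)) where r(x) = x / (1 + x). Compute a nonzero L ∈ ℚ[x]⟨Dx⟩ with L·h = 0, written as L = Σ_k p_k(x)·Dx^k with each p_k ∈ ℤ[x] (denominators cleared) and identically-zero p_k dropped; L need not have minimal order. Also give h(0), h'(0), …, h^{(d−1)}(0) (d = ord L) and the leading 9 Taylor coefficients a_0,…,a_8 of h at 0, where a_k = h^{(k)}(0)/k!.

L = 4 + (2 + 6·x + 6·x^2 + 2·x^3)·Dx + (1 + 4·x + 6·x^2 + 4·x^3 + x^4)·Dx^2  (order 2).
h: a_k = 0, 4, -4, 4/3, 4, -172/15, 20, -8836/315, 1516/45, …
ICs: h(0) = 0, h′(0) = 4.

f: a_k = 0, 4, 0, -8/3, 0, 8/15, 0, -16/315, 0, …
Substitute x→r, Dx→(1/r')Dx; clear ⇒ L₀.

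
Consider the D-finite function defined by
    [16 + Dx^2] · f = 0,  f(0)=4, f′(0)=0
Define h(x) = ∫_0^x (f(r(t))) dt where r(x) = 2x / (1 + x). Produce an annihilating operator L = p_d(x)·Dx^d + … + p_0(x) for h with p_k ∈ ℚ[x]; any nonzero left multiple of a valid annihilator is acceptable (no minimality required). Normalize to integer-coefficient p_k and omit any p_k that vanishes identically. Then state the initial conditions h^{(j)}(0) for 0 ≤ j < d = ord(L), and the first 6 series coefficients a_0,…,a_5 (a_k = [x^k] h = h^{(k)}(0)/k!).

f: a_k = 4, 0, -32, 0, 128/3, 0, …
h₀=f(r): pull back L_f along r ⇒ L₀.
h=∫h₀ ⇒ L = L₀·Dx.
L = 64·Dx + (2 + 6·x + 6·x^2 + 2·x^3)·Dx^2 + (1 + 4·x + 6·x^2 + 4·x^3 + x^4)·Dx^3  (order 3).
h: a_k = 0, 4, 0, -128/3, 64, 896/15, …
ICs: h(0) = 0, h′(0) = 4, h′′(0) = 0.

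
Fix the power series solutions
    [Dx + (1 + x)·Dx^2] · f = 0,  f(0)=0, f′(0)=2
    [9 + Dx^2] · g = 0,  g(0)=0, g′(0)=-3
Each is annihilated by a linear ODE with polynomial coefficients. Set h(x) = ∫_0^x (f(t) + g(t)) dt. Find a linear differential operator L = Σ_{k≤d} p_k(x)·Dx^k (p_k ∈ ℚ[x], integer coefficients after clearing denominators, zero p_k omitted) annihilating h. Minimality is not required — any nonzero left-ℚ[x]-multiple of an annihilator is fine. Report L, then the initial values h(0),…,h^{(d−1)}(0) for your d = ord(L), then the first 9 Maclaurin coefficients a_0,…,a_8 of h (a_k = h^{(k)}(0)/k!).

L = (135 + 162·x + 81·x^2)·Dx^2 + (99 + 261·x + 243·x^2 + 81·x^3)·Dx^3 + (15 + 18·x + 9·x^2)·Dx^4 + (11 + 29·x + 27·x^2 + 9·x^3)·Dx^5  (order 5).
h: a_k = 0, 0, -1/2, -1/3, 31/24, -1/10, -13/48, -1/21, 403/4480, …
ICs: h(0) = 0, h′(0) = 0, h′′(0) = -1, h′′′(0) = -2, h′′′′(0) = 31.

f: a_k = 0, 2, -1, 2/3, -1/2, 2/5, -1/3, 2/7, -1/4, …
g: a_k = 0, -3, 0, 9/2, 0, -81/40, 0, 243/560, 0, …
h₀=f+g: left-lcm gives L₀, ord ≤ 4.
h=∫₀ˣh₀: take L = L₀·Dx.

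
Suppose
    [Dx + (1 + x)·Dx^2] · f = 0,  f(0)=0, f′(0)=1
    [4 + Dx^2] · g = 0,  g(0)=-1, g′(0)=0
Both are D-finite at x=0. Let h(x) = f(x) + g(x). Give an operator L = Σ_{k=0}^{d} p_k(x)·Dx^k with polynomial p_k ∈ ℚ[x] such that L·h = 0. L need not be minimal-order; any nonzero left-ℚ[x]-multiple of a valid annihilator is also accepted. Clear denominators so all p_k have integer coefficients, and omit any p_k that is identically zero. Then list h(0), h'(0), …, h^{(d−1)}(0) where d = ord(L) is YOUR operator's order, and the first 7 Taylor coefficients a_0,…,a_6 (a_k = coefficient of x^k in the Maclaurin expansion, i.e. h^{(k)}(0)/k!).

L = (20 + 16·x + 8·x^2)·Dx + (12 + 28·x + 24·x^2 + 8·x^3)·Dx^2 + (5 + 4·x + 2·x^2)·Dx^3 + (3 + 7·x + 6·x^2 + 2·x^3)·Dx^4  (order 4).
h: a_k = -1, 1, 3/2, 1/3, -11/12, 1/5, -7/90, …
ICs: h(0) = -1, h′(0) = 1, h′′(0) = 3, h′′′(0) = 2.

f: a_k = 0, 1, -1/2, 1/3, -1/4, 1/5, -1/6, …
g: a_k = -1, 0, 2, 0, -2/3, 0, 4/45, …
Weyl lclm of L_f,L_g ⇒ L₀ (ord ≤ 4).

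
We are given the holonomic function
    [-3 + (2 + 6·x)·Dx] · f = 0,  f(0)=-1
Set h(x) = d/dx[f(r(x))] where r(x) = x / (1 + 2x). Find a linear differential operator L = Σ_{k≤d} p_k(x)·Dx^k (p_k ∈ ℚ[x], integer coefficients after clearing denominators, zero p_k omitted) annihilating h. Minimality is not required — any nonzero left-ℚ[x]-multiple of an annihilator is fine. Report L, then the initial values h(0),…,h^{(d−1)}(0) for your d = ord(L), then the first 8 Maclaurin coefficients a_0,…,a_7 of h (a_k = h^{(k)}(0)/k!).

L = (-11 - 40·x) + (-2 - 14·x - 20·x^2)·Dx  (order 1).
h: a_k = -3/2, 33/4, -585/16, 4965/32, -169545/256, 1477503/512, -26328981/2048, 239121645/4096, …
ICs: h(0) = -3/2.

f: a_k = -1, -3/2, 9/8, -27/16, 405/128, -1701/256, 15309/1024, -72171/2048, …
h₀=f(r): pull back L_f along r ⇒ L₀.
Derive L from L₀ (diff closure).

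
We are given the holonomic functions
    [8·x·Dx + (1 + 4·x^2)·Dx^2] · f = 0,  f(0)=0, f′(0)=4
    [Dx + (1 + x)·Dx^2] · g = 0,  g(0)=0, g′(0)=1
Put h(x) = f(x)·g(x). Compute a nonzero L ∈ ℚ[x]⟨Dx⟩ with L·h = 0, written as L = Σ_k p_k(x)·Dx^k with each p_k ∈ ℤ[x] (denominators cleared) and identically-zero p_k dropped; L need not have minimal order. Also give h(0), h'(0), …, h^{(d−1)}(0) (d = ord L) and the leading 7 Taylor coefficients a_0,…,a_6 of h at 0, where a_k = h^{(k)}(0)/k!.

f: a_k = 0, 4, 0, -16/3, 0, 64/5, 0, …
g: a_k = 0, 1, -1/2, 1/3, -1/4, 1/5, -1/6, …
L₀ := L_f ⊗_s L_g (sym. prod.), ord ≤ 4.
L = (288 + 560·x + 3584·x^2 + 8640·x^3 + 7680·x^4 + 3328·x^5 + 1024·x^7)·Dx + (258 + 1840·x + 6992·x^2 + 19264·x^3 + 29440·x^4 + 23808·x^5 + 8960·x^6 + 3072·x^7 + 3584·x^8)·Dx^2 + (36 + 628·x + 2496·x^2 + 6192·x^3 + 12288·x^4 + 15936·x^5 + 12288·x^6 + 5376·x^7 + 3072·x^8 + 2048·x^9)·Dx^3 + (17 + 66·x + 241·x^2 + 608·x^3 + 1152·x^4 + 1728·x^5 + 2016·x^6 + 1536·x^7 + 768·x^8 + 512·x^9 + 256·x^10)·Dx^4  (order 4).
h: a_k = 0, 0, 4, -2, -4, 5/3, 532/45, …
ICs: h(0) = 0, h′(0) = 0, h′′(0) = 8, h′′′(0) = -12.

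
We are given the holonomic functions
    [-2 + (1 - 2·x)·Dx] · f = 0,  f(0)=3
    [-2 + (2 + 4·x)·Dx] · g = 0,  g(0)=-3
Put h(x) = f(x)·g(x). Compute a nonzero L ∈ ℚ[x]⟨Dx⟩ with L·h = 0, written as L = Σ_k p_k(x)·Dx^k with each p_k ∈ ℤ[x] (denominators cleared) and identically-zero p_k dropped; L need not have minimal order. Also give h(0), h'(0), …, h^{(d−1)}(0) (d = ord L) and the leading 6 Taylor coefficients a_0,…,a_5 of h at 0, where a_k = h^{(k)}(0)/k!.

f: a_k = 3, 6, 12, 24, 48, 96, …
g: a_k = -3, -3, 3/2, -3/2, 15/8, -21/8, …
Sym-product of L_f,L_g gives L₀ (≤ ord 1).
L = (3 + 2·x) + (-1 + 4·x^2)·Dx  (order 1).
h: a_k = -9, -27, -99/2, -207/2, -1611/8, -3285/8, …
ICs: h(0) = -9.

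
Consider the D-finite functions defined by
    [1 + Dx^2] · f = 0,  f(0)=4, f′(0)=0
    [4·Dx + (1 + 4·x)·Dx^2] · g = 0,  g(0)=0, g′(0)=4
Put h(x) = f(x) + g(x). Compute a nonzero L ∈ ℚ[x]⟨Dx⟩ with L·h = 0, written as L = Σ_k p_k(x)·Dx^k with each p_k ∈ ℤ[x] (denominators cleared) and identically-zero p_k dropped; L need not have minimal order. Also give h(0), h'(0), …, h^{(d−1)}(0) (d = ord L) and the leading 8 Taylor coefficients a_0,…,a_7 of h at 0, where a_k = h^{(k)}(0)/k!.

f: a_k = 4, 0, -2, 0, 1/6, 0, -1/180, 0, …
g: a_k = 0, 4, -8, 64/3, -64, 1024/5, -2048/3, 16384/7, …
h₀=f+g: left-lcm gives L₀, ord ≤ 4.
L = (388 + 32·x + 64·x^2)·Dx + (33 + 140·x + 48·x^2 + 64·x^3)·Dx^2 + (388 + 32·x + 64·x^2)·Dx^3 + (33 + 140·x + 48·x^2 + 64·x^3)·Dx^4  (order 4).
h: a_k = 4, 4, -10, 64/3, -383/6, 1024/5, -122881/180, 16384/7, …
ICs: h(0) = 4, h′(0) = 4, h′′(0) = -20, h′′′(0) = 128.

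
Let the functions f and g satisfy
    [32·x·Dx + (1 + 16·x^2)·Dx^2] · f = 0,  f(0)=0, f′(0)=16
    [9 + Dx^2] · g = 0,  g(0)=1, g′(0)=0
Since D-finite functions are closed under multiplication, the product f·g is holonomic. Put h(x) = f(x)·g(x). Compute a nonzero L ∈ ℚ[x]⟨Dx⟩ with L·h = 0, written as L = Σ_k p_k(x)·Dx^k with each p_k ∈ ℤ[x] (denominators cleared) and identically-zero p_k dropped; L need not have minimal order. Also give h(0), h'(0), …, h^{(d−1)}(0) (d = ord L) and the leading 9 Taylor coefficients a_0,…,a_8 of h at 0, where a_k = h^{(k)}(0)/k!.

f: a_k = 0, 16, 0, -256/3, 0, 4096/5, 0, -65536/7, 0, …
g: a_k = 1, 0, -9/2, 0, 27/8, 0, -81/80, 0, 729/4480, …
Product ⇒ symmetric product L₀, ord ≤ 4.
L = (16425 + 696384·x^2 + 2778624·x^4 + 11943936·x^6 + 47775744·x^8) + (23616·x + 543744·x^3 + 3981312·x^5 + 21233664·x^7)·Dx + (2050 + 87168·x^2 + 470016·x^4 + 2654208·x^6 + 10616832·x^8)·Dx^2 + (2624·x + 60416·x^3 + 442368·x^5 + 2359296·x^7)·Dx^3 + (25 + 1088·x^2 + 17920·x^4 + 147456·x^6 + 589824·x^8)·Dx^4  (order 4).
h: a_k = 0, 16, 0, -472/3, 0, 6286/5, 0, -467351/35, 0, …
ICs: h(0) = 0, h′(0) = 16, h′′(0) = 0, h′′′(0) = -944.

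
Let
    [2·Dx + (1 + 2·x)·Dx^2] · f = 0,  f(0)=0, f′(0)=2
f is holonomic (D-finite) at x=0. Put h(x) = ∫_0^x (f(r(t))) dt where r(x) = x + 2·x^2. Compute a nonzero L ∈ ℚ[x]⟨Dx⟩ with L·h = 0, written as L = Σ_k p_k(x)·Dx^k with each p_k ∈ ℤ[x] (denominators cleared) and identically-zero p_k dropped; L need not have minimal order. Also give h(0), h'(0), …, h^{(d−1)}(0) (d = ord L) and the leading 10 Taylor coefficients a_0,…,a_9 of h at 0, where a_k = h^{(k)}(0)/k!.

f: a_k = 0, 2, -2, 8/3, -4, 32/5, -32/3, 128/7, -32, 512/9, …
f∘r: x↦r, Dx↦Dx/r' in L_f ⇒ L₀.
∫: right-multiply L₀ by Dx.
L = (-2 + 8·x + 16·x^2)·Dx^2 + (1 + 6·x + 12·x^2 + 16·x^3)·Dx^3  (order 3).
h: a_k = 0, 0, 1, 2/3, -4/3, 4/5, 16/15, -64/21, 16/7, 32/9, …
ICs: h(0) = 0, h′(0) = 0, h′′(0) = 2.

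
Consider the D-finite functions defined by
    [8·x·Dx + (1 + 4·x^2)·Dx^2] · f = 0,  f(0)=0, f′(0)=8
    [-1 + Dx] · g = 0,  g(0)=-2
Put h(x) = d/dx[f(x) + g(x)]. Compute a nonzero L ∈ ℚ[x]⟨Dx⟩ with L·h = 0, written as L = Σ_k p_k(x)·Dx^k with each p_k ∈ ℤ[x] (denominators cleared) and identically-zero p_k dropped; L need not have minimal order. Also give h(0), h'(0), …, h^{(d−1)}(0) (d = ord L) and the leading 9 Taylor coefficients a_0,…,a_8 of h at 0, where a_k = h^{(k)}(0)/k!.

f: a_k = 0, 8, 0, -32/3, 0, 128/5, 0, -512/7, 0, …
g: a_k = -2, -2, -1, -1/3, -1/12, -1/60, -1/360, -1/2520, -1/20160, …
f+g: L₀ = lclm(L_f,L_g), ord ≤ 2+1.
Derive L from L₀ (diff closure).
L = (8 - 8·x - 96·x^2 - 32·x^3) + (-9 + 88·x^2 - 16·x^4)·Dx + (1 + 8·x + 8·x^2 + 32·x^3 + 16·x^4)·Dx^2  (order 2).
h: a_k = 6, -2, -33, -1/3, 1535/12, -1/60, -184321/360, -1/2520, 41287679/20160, …
ICs: h(0) = 6, h′(0) = -2.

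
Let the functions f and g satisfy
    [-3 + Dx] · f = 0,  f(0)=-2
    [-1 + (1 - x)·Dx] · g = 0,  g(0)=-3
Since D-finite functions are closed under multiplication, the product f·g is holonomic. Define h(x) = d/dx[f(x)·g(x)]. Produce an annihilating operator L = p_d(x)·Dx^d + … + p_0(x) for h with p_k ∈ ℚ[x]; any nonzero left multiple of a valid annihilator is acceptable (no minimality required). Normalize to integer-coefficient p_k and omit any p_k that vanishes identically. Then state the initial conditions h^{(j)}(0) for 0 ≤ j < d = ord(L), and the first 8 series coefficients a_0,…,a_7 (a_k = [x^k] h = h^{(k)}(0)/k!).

L = (17 - 24·x + 9·x^2) + (-4 + 7·x - 3·x^2)·Dx  (order 1).
h: a_k = 24, 102, 234, 393, 552, 13977/20, 16671/20, 268923/280, …
ICs: h(0) = 24.

f: a_k = -2, -6, -9, -9, -27/4, -81/20, -81/40, -243/280, …
g: a_k = -3, -3, -3, -3, -3, -3, -3, -3, …
h₀=f·g: eliminate ⇒ L₀, order ≤ 1·1.
Derive L from L₀ (diff closure).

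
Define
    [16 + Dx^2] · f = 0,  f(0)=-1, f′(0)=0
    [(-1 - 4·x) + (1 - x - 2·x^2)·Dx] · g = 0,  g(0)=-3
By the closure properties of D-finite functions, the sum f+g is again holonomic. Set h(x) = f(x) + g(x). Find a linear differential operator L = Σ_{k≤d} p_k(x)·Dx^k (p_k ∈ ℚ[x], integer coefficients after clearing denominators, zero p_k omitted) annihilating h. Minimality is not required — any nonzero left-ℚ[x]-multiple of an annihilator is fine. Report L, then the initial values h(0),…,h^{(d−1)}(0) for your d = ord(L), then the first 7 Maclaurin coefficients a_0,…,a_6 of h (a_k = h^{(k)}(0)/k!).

L = (-368 - 1408·x + 256·x^2 - 512·x^3 - 2560·x^4 - 2048·x^5) + (176 - 336·x - 384·x^2 + 1024·x^3 + 384·x^4 - 1536·x^5 - 1024·x^6)·Dx + (-23 - 88·x + 16·x^2 - 32·x^3 - 160·x^4 - 128·x^5)·Dx^2 + (11 - 21·x - 24·x^2 + 64·x^3 + 24·x^4 - 96·x^5 - 64·x^6)·Dx^3  (order 3).
h: a_k = -4, -3, -1, -15, -131/3, -63, -5549/45, …
ICs: h(0) = -4, h′(0) = -3, h′′(0) = -2.

f: a_k = -1, 0, 8, 0, -32/3, 0, 256/45, …
g: a_k = -3, -3, -9, -15, -33, -63, -129, …
Weyl lclm of L_f,L_g ⇒ L₀ (ord ≤ 3).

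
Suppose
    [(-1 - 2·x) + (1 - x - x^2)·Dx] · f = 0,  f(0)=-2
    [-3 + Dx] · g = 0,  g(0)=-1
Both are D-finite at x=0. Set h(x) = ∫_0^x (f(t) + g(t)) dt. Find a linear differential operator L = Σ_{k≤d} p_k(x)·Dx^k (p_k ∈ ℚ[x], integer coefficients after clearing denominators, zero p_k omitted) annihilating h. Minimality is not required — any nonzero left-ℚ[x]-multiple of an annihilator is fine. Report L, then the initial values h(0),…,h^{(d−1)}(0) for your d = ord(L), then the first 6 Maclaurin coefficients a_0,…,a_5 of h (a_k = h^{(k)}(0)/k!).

f: a_k = -2, -2, -4, -6, -10, -16, …
g: a_k = -1, -3, -9/2, -9/2, -27/8, -81/40, …
Sum ⇒ L₀ = lclm(L_f,L_g) in ℚ(x)⟨Dx⟩.
∫: right-multiply L₀ by Dx.
L = (-3 - 9·x - 45·x^2 - 18·x^3)·Dx + (-5 + 24·x + 15·x^2 - 18·x^3 - 9·x^4)·Dx^2 + (2 - 7·x + 8·x^3 + 3·x^4)·Dx^3  (order 3).
h: a_k = 0, -3, -5/2, -17/6, -21/8, -107/40, …
ICs: h(0) = 0, h′(0) = -3, h′′(0) = -5.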